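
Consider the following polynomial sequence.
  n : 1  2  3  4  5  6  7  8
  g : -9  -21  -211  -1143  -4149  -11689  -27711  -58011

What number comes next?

Δ: -12, -190, -932, -3006, -7540, -16022, -30300
Δ²: -178, -742, -2074, -4534, -8482, -14278
Δ³: -564, -1332, -2460, -3948, -5796
Δ⁴: -768, -1128, -1488, -1848
Δ⁵: -360, -360, -360
The fifth differences are constant (-360).
-1848 − 360 = -2208;  -5796 − 2208 = -8004;  -14278 − 8004 = -22282;  -30300 − 22282 = -52582;  -58011 − 52582 = -110593

-110593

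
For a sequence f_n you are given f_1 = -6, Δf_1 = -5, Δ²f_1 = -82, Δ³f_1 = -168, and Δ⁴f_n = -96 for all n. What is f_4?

Build the table forward from the leading diagonal:
D4: -96  -96  -96  -96
D3: -168  -264  -360  -456
D2: -82  -250  -514  -874
D1: -5  -87  -337  -851
f: -6  -11  -98  -435

-435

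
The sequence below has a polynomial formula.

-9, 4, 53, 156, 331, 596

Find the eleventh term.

3901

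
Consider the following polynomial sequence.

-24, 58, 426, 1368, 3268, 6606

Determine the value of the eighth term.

19996

D1: 82  368  942  1900  3338
D2: 286  574  958  1438
D3: 288  384  480
D4: 96  96
Constant fourth difference = 96, so extend:
480 + 96 = 576;  1438 + 576 = 2014;  3338 + 2014 = 5352;  6606 + 5352 = 11958
576 + 96 = 672;  2014 + 672 = 2686;  5352 + 2686 = 8038;  11958 + 8038 = 19996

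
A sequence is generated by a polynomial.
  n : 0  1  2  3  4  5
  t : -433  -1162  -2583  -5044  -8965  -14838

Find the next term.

D1: -729  -1421  -2461  -3921  -5873
D2: -692  -1040  -1460  -1952
D3: -348  -420  -492
D4: -72  -72
Constant fourth difference = -72, so extend:
-492 − 72 = -564;  -1952 − 564 = -2516;  -5873 − 2516 = -8389;  -14838 − 8389 = -23227

-23227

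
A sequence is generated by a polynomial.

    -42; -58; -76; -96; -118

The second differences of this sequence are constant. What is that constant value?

-2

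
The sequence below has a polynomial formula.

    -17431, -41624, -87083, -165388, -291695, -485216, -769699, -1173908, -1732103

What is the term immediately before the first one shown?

-6020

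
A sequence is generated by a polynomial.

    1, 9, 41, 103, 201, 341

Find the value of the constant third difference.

6

First differences: 8, 32, 62, 98, 140
Second differences: 24, 30, 36, 42
Third differences: 6, 6, 6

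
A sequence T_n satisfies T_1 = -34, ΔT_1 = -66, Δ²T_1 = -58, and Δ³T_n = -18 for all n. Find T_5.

Build the table forward from the leading diagonal:
Δ³: -18, -18, -18, -18, -18
Δ²: -58, -76, -94, -112, -130
Δ: -66, -124, -200, -294, -406
T: -34, -100, -224, -424, -718

-718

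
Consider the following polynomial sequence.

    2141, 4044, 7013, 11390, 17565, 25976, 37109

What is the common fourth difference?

48

First differences: 1903, 2969, 4377, 6175, 8411, 11133
Second differences: 1066, 1408, 1798, 2236, 2722
Third differences: 342, 390, 438, 486
Fourth differences: 48, 48, 48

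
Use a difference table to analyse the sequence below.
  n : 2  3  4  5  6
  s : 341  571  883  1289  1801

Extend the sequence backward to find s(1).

230, 312, 406, 512
82, 94, 106
12, 12
The third differences are constant at 12.
Work back: 82 − 12 = 70;  230 − 70 = 160;  341 − 160 = 181

181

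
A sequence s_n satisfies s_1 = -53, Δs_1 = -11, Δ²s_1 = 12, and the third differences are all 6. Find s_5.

-1

Build the table forward from the leading diagonal:
Third differences: 6  6  6  6  6
Second differences: 12  18  24  30  36
First differences: -11  1  19  43  73
s: -53  -64  -63  -44  -1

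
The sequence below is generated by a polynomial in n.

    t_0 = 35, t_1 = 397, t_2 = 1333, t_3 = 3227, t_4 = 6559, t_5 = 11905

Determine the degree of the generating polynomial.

First differences: 362, 936, 1894, 3332, 5346
Second differences: 574, 958, 1438, 2014
Third differences: 384, 480, 576
Fourth differences: 96, 96
The fourth differences are constant, so the polynomial has degree 4.

4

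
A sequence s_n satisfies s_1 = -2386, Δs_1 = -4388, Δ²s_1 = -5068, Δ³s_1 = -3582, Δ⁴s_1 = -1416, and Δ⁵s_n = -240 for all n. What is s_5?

-66090

Build the table forward from the leading diagonal:
D5: -240  -240  -240  -240  -240
D4: -1416  -1656  -1896  -2136  -2376
D3: -3582  -4998  -6654  -8550  -10686
D2: -5068  -8650  -13648  -20302  -28852
D1: -4388  -9456  -18106  -31754  -52056
s: -2386  -6774  -16230  -34336  -66090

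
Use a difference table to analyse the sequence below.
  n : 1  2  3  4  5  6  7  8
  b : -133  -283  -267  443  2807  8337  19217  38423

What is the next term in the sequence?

Δ: -150  16  710  2364  5530  10880  19206
Δ²: 166  694  1654  3166  5350  8326
Δ³: 528  960  1512  2184  2976
Δ⁴: 432  552  672  792
Δ⁵: 120  120  120
Constant fifth difference = 120, so extend:
792 + 120 = 912;  2976 + 912 = 3888;  8326 + 3888 = 12214;  19206 + 12214 = 31420;  38423 + 31420 = 69843

69843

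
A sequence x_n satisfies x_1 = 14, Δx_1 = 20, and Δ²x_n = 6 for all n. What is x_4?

92

Build the table forward from the leading diagonal:
D2: 6  6  6  6
D1: 20  26  32  38
x: 14  34  60  92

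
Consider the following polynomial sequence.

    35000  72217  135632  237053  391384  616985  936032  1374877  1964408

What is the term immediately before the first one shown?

14909

Δ: 37217  63415  101421  154331  225601  319047  438845  589531
Δ²: 26198  38006  52910  71270  93446  119798  150686
Δ³: 11808  14904  18360  22176  26352  30888
Δ⁴: 3096  3456  3816  4176  4536
Δ⁵: 360  360  360  360
The fifth differences are constant at 360.
Work back: 3096 − 360 = 2736;  11808 − 2736 = 9072;  26198 − 9072 = 17126;  37217 − 17126 = 20091;  35000 − 20091 = 14909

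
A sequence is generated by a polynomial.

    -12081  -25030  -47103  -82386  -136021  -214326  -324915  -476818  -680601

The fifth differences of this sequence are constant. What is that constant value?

-120

First differences: -12949, -22073, -35283, -53635, -78305, -110589, -151903, -203783
Second differences: -9124, -13210, -18352, -24670, -32284, -41314, -51880
Third differences: -4086, -5142, -6318, -7614, -9030, -10566
Fourth differences: -1056, -1176, -1296, -1416, -1536
Fifth differences: -120, -120, -120, -120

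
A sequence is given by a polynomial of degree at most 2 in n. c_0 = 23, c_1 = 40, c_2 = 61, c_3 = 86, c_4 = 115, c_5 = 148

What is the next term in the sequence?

185

17 , 21 , 25 , 29 , 33
4 , 4 , 4 , 4
Constant second difference = 4, so extend:
33 + 4 = 37;  148 + 37 = 185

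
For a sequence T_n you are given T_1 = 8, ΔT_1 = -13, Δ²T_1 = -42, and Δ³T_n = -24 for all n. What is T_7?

Build the table forward from the leading diagonal:
D3: -24  -24  -24  -24  -24  -24  -24
D2: -42  -66  -90  -114  -138  -162  -186
D1: -13  -55  -121  -211  -325  -463  -625
T: 8  -5  -60  -181  -392  -717  -1180

-1180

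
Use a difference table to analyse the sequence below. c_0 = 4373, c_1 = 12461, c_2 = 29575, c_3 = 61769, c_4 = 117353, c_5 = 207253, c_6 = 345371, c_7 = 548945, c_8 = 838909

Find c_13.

4621349

Δ: 8088, 17114, 32194, 55584, 89900, 138118, 203574, 289964
Δ²: 9026, 15080, 23390, 34316, 48218, 65456, 86390
Δ³: 6054, 8310, 10926, 13902, 17238, 20934
Δ⁴: 2256, 2616, 2976, 3336, 3696
Δ⁵: 360, 360, 360, 360
Constant fifth difference = 360, so extend:
3696 + 360 = 4056;  20934 + 4056 = 24990;  86390 + 24990 = 111380;  289964 + 111380 = 401344;  838909 + 401344 = 1240253
4056 + 360 = 4416;  24990 + 4416 = 29406;  111380 + 29406 = 140786;  401344 + 140786 = 542130;  1240253 + 542130 = 1782383
4416 + 360 = 4776;  29406 + 4776 = 34182;  140786 + 34182 = 174968;  542130 + 174968 = 717098;  1782383 + 717098 = 2499481
4776 + 360 = 5136;  34182 + 5136 = 39318;  174968 + 39318 = 214286;  717098 + 214286 = 931384;  2499481 + 931384 = 3430865
5136 + 360 = 5496;  39318 + 5496 = 44814;  214286 + 44814 = 259100;  931384 + 259100 = 1190484;  3430865 + 1190484 = 4621349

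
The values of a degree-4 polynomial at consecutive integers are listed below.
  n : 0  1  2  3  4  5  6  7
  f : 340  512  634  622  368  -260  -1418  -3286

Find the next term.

Δ: 172, 122, -12, -254, -628, -1158, -1868
Δ²: -50, -134, -242, -374, -530, -710
Δ³: -84, -108, -132, -156, -180
Δ⁴: -24, -24, -24, -24
The fourth differences are constant (-24).
-180 − 24 = -204;  -710 − 204 = -914;  -1868 − 914 = -2782;  -3286 − 2782 = -6068

-6068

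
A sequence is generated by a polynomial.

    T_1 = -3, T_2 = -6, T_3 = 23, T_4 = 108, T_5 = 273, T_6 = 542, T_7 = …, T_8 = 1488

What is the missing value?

Using the first 6 terms:
First differences: -3, 29, 85, 165, 269
Second differences: 32, 56, 80, 104
Third differences: 24, 24, 24
Constant third difference = 24.
Extend forward: 104 + 24 = 128;  269 + 128 = 397;  542 + 397 = 939

939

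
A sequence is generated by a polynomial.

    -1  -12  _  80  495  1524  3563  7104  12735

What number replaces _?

Using the last 6 terms:
415  1029  2039  3541  5631
614  1010  1502  2090
396  492  588
96  96
Constant fourth difference = 96.
Extend backward: 396 − 96 = 300;  614 − 300 = 314;  415 − 314 = 101;  80 − 101 = -21

-21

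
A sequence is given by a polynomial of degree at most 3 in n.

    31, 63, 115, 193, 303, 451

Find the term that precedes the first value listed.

13

Δ: 32  52  78  110  148
Δ²: 20  26  32  38
Δ³: 6  6  6
The third differences are constant at 6.
Work back: 20 − 6 = 14;  32 − 14 = 18;  31 − 18 = 13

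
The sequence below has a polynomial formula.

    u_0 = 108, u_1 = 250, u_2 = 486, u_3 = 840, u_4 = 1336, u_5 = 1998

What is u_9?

6786

First differences: 142, 236, 354, 496, 662
Second differences: 94, 118, 142, 166
Third differences: 24, 24, 24
The third differences are constant (24).
166 + 24 = 190;  662 + 190 = 852;  1998 + 852 = 2850
190 + 24 = 214;  852 + 214 = 1066;  2850 + 1066 = 3916
214 + 24 = 238;  1066 + 238 = 1304;  3916 + 1304 = 5220
238 + 24 = 262;  1304 + 262 = 1566;  5220 + 1566 = 6786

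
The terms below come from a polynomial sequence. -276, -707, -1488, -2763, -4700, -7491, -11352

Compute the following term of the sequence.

First differences: -431, -781, -1275, -1937, -2791, -3861
Second differences: -350, -494, -662, -854, -1070
Third differences: -144, -168, -192, -216
Fourth differences: -24, -24, -24
Fourth differences constant at -24.
-216 − 24 = -240;  -1070 − 240 = -1310;  -3861 − 1310 = -5171;  -11352 − 5171 = -16523

-16523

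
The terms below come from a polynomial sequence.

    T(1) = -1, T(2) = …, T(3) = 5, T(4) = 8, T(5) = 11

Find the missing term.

2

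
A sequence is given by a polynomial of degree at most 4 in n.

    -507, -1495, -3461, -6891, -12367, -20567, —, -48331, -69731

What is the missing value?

-32265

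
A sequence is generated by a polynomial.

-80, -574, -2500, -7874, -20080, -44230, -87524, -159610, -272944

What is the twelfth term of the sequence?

First differences: -494, -1926, -5374, -12206, -24150, -43294, -72086, -113334
Second differences: -1432, -3448, -6832, -11944, -19144, -28792, -41248
Third differences: -2016, -3384, -5112, -7200, -9648, -12456
Fourth differences: -1368, -1728, -2088, -2448, -2808
Fifth differences: -360, -360, -360, -360
Fifth differences constant at -360.
-2808 − 360 = -3168;  -12456 − 3168 = -15624;  -41248 − 15624 = -56872;  -113334 − 56872 = -170206;  -272944 − 170206 = -443150
-3168 − 360 = -3528;  -15624 − 3528 = -19152;  -56872 − 19152 = -76024;  -170206 − 76024 = -246230;  -443150 − 246230 = -689380
-3528 − 360 = -3888;  -19152 − 3888 = -23040;  -76024 − 23040 = -99064;  -246230 − 99064 = -345294;  -689380 − 345294 = -1034674

-1034674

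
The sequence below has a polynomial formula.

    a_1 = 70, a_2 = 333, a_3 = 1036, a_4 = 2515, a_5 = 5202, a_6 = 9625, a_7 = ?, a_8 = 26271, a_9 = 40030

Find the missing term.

Using the first 6 terms:
First differences: 263  703  1479  2687  4423
Second differences: 440  776  1208  1736
Third differences: 336  432  528
Fourth differences: 96  96
Constant fourth difference = 96.
Extend forward: 528 + 96 = 624;  1736 + 624 = 2360;  4423 + 2360 = 6783;  9625 + 6783 = 16408

16408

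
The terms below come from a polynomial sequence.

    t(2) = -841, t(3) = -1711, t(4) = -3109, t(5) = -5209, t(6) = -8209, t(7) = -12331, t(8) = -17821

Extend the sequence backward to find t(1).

First differences: -870  -1398  -2100  -3000  -4122  -5490
Second differences: -528  -702  -900  -1122  -1368
Third differences: -174  -198  -222  -246
Fourth differences: -24  -24  -24
The fourth differences are constant at -24.
Work back: -174 + 24 = -150;  -528 + 150 = -378;  -870 + 378 = -492;  -841 + 492 = -349

-349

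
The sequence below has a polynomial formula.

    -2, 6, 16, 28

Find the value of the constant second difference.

2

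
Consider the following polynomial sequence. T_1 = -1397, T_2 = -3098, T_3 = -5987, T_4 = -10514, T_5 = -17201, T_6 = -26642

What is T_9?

-1701  -2889  -4527  -6687  -9441
-1188  -1638  -2160  -2754
-450  -522  -594
-72  -72
Fourth differences constant at -72.
-594 − 72 = -666;  -2754 − 666 = -3420;  -9441 − 3420 = -12861;  -26642 − 12861 = -39503
-666 − 72 = -738;  -3420 − 738 = -4158;  -12861 − 4158 = -17019;  -39503 − 17019 = -56522
-738 − 72 = -810;  -4158 − 810 = -4968;  -17019 − 4968 = -21987;  -56522 − 21987 = -78509

-78509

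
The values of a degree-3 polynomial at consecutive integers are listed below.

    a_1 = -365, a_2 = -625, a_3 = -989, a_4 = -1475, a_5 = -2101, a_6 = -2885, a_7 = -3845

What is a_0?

-191

First differences: -260  -364  -486  -626  -784  -960
Second differences: -104  -122  -140  -158  -176
Third differences: -18  -18  -18  -18
The third differences are constant at -18.
Work back: -104 + 18 = -86;  -260 + 86 = -174;  -365 + 174 = -191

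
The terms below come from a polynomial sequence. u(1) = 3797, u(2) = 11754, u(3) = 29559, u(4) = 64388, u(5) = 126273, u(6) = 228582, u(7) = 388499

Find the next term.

7957  17805  34829  61885  102309  159917
9848  17024  27056  40424  57608
7176  10032  13368  17184
2856  3336  3816
480  480
Constant fifth difference = 480, so extend:
3816 + 480 = 4296;  17184 + 4296 = 21480;  57608 + 21480 = 79088;  159917 + 79088 = 239005;  388499 + 239005 = 627504

627504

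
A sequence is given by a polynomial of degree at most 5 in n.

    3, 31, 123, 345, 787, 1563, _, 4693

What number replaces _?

2811

Using the first 6 terms:
Δ: 28, 92, 222, 442, 776
Δ²: 64, 130, 220, 334
Δ³: 66, 90, 114
Δ⁴: 24, 24
Constant fourth difference = 24.
Extend forward: 114 + 24 = 138;  334 + 138 = 472;  776 + 472 = 1248;  1563 + 1248 = 2811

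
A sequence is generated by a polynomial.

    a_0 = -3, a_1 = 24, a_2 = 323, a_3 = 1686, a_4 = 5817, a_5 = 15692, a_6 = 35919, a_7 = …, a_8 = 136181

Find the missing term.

73098

Using the first 7 terms:
D1: 27, 299, 1363, 4131, 9875, 20227
D2: 272, 1064, 2768, 5744, 10352
D3: 792, 1704, 2976, 4608
D4: 912, 1272, 1632
D5: 360, 360
Constant fifth difference = 360.
Extend forward: 1632 + 360 = 1992;  4608 + 1992 = 6600;  10352 + 6600 = 16952;  20227 + 16952 = 37179;  35919 + 37179 = 73098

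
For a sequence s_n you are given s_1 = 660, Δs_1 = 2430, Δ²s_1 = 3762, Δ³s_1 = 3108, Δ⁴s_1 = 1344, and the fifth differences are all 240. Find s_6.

88470

Build the table forward from the leading diagonal:
D5: 240  240  240  240  240  240
D4: 1344  1584  1824  2064  2304  2544
D3: 3108  4452  6036  7860  9924  12228
D2: 3762  6870  11322  17358  25218  35142
D1: 2430  6192  13062  24384  41742  66960
s: 660  3090  9282  22344  46728  88470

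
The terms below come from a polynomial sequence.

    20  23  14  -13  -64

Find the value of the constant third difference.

-6

Δ: 3, -9, -27, -51
Δ²: -12, -18, -24
Δ³: -6, -6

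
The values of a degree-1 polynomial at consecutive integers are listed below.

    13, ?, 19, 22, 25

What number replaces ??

16

Using the last 3 terms:
Δ: 3, 3
Constant first difference = 3.
Extend backward: 19 − 3 = 16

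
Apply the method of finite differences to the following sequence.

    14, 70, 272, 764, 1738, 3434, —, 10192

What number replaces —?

Using the first 6 terms:
56  202  492  974  1696
146  290  482  722
144  192  240
48  48
Constant fourth difference = 48.
Extend forward: 240 + 48 = 288;  722 + 288 = 1010;  1696 + 1010 = 2706;  3434 + 2706 = 6140

6140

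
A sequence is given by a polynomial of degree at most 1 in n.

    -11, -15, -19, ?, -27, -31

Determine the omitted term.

-23

Using the first 3 terms:
-4  -4
Constant first difference = -4.
Extend forward: -19 − 4 = -23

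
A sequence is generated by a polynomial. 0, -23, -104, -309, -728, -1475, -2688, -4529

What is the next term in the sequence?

-7184

Δ: -23, -81, -205, -419, -747, -1213, -1841
Δ²: -58, -124, -214, -328, -466, -628
Δ³: -66, -90, -114, -138, -162
Δ⁴: -24, -24, -24, -24
Fourth differences constant at -24.
-162 − 24 = -186;  -628 − 186 = -814;  -1841 − 814 = -2655;  -4529 − 2655 = -7184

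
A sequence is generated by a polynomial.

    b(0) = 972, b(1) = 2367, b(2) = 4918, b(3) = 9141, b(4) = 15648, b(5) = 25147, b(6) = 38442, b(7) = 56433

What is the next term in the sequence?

D1: 1395 , 2551 , 4223 , 6507 , 9499 , 13295 , 17991
D2: 1156 , 1672 , 2284 , 2992 , 3796 , 4696
D3: 516 , 612 , 708 , 804 , 900
D4: 96 , 96 , 96 , 96
Fourth differences constant at 96.
900 + 96 = 996;  4696 + 996 = 5692;  17991 + 5692 = 23683;  56433 + 23683 = 80116

80116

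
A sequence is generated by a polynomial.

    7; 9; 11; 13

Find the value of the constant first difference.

2

D1: 2, 2, 2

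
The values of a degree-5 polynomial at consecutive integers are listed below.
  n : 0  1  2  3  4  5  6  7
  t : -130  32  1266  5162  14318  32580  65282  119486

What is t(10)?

512690

Δ: 162, 1234, 3896, 9156, 18262, 32702, 54204
Δ²: 1072, 2662, 5260, 9106, 14440, 21502
Δ³: 1590, 2598, 3846, 5334, 7062
Δ⁴: 1008, 1248, 1488, 1728
Δ⁵: 240, 240, 240
Fifth differences constant at 240.
1728 + 240 = 1968;  7062 + 1968 = 9030;  21502 + 9030 = 30532;  54204 + 30532 = 84736;  119486 + 84736 = 204222
1968 + 240 = 2208;  9030 + 2208 = 11238;  30532 + 11238 = 41770;  84736 + 41770 = 126506;  204222 + 126506 = 330728
2208 + 240 = 2448;  11238 + 2448 = 13686;  41770 + 13686 = 55456;  126506 + 55456 = 181962;  330728 + 181962 = 512690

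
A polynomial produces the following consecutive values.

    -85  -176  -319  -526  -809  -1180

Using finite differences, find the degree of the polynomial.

3

First differences: -91, -143, -207, -283, -371
Second differences: -52, -64, -76, -88
Third differences: -12, -12, -12
The third differences are constant, so the polynomial has degree 3.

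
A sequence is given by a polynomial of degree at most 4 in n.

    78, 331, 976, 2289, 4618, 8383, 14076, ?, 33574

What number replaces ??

22261

Using the first 7 terms:
Δ: 253, 645, 1313, 2329, 3765, 5693
Δ²: 392, 668, 1016, 1436, 1928
Δ³: 276, 348, 420, 492
Δ⁴: 72, 72, 72
Constant fourth difference = 72.
Extend forward: 492 + 72 = 564;  1928 + 564 = 2492;  5693 + 2492 = 8185;  14076 + 8185 = 22261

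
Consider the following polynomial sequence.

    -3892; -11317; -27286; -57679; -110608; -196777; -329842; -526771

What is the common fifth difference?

-360

D1: -7425, -15969, -30393, -52929, -86169, -133065, -196929
D2: -8544, -14424, -22536, -33240, -46896, -63864
D3: -5880, -8112, -10704, -13656, -16968
D4: -2232, -2592, -2952, -3312
D5: -360, -360, -360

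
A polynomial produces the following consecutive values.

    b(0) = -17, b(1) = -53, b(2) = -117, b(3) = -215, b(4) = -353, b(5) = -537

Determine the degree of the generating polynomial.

3

Δ: -36, -64, -98, -138, -184
Δ²: -28, -34, -40, -46
Δ³: -6, -6, -6
The third differences are constant, so the polynomial has degree 3.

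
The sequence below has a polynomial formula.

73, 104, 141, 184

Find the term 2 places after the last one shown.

First differences: 31 , 37 , 43
Second differences: 6 , 6
The second differences are constant (6).
43 + 6 = 49;  184 + 49 = 233
49 + 6 = 55;  233 + 55 = 288

288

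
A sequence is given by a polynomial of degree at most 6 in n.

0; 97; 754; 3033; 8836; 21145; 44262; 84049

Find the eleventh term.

390490

D1: 97, 657, 2279, 5803, 12309, 23117, 39787
D2: 560, 1622, 3524, 6506, 10808, 16670
D3: 1062, 1902, 2982, 4302, 5862
D4: 840, 1080, 1320, 1560
D5: 240, 240, 240
Fifth differences constant at 240.
1560 + 240 = 1800;  5862 + 1800 = 7662;  16670 + 7662 = 24332;  39787 + 24332 = 64119;  84049 + 64119 = 148168
1800 + 240 = 2040;  7662 + 2040 = 9702;  24332 + 9702 = 34034;  64119 + 34034 = 98153;  148168 + 98153 = 246321
2040 + 240 = 2280;  9702 + 2280 = 11982;  34034 + 11982 = 46016;  98153 + 46016 = 144169;  246321 + 144169 = 390490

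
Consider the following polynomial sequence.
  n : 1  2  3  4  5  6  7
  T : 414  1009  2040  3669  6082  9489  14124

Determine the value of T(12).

65589

595, 1031, 1629, 2413, 3407, 4635
436, 598, 784, 994, 1228
162, 186, 210, 234
24, 24, 24
Fourth differences constant at 24.
234 + 24 = 258;  1228 + 258 = 1486;  4635 + 1486 = 6121;  14124 + 6121 = 20245
258 + 24 = 282;  1486 + 282 = 1768;  6121 + 1768 = 7889;  20245 + 7889 = 28134
282 + 24 = 306;  1768 + 306 = 2074;  7889 + 2074 = 9963;  28134 + 9963 = 38097
306 + 24 = 330;  2074 + 330 = 2404;  9963 + 2404 = 12367;  38097 + 12367 = 50464
330 + 24 = 354;  2404 + 354 = 2758;  12367 + 2758 = 15125;  50464 + 15125 = 65589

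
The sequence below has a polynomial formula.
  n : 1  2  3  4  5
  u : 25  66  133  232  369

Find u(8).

1068

First differences: 41, 67, 99, 137
Second differences: 26, 32, 38
Third differences: 6, 6
Constant third difference = 6, so extend:
38 + 6 = 44;  137 + 44 = 181;  369 + 181 = 550
44 + 6 = 50;  181 + 50 = 231;  550 + 231 = 781
50 + 6 = 56;  231 + 56 = 287;  781 + 287 = 1068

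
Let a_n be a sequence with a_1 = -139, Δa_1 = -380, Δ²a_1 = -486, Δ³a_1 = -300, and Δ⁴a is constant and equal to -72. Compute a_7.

-16789

Build the table forward from the leading diagonal:
Fourth differences: -72  -72  -72  -72  -72  -72  -72
Third differences: -300  -372  -444  -516  -588  -660  -732
Second differences: -486  -786  -1158  -1602  -2118  -2706  -3366
First differences: -380  -866  -1652  -2810  -4412  -6530  -9236
a: -139  -519  -1385  -3037  -5847  -10259  -16789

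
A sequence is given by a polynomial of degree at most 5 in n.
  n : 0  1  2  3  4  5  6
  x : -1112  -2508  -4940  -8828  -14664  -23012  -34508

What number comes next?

-49860

First differences: -1396  -2432  -3888  -5836  -8348  -11496
Second differences: -1036  -1456  -1948  -2512  -3148
Third differences: -420  -492  -564  -636
Fourth differences: -72  -72  -72
Fourth differences constant at -72.
-636 − 72 = -708;  -3148 − 708 = -3856;  -11496 − 3856 = -15352;  -34508 − 15352 = -49860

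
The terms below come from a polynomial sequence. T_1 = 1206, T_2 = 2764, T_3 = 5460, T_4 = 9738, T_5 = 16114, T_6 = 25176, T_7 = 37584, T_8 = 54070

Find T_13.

228330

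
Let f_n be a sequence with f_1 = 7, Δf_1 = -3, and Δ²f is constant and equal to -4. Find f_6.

Build the table forward from the leading diagonal:
D2: -4, -4, -4, -4, -4, -4
D1: -3, -7, -11, -15, -19, -23
f: 7, 4, -3, -14, -29, -48

-48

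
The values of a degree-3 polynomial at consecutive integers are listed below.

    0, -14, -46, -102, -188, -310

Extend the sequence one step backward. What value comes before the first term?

D1: -14  -32  -56  -86  -122
D2: -18  -24  -30  -36
D3: -6  -6  -6
The third differences are constant at -6.
Work back: -18 + 6 = -12;  -14 + 12 = -2;  0 + 2 = 2

2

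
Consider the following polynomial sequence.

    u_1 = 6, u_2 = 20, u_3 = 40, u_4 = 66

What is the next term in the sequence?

Δ: 14 , 20 , 26
Δ²: 6 , 6
Constant second difference = 6, so extend:
26 + 6 = 32;  66 + 32 = 98

98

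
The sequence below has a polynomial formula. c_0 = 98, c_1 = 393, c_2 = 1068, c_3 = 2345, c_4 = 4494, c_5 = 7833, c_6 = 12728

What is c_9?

41129

D1: 295 , 675 , 1277 , 2149 , 3339 , 4895
D2: 380 , 602 , 872 , 1190 , 1556
D3: 222 , 270 , 318 , 366
D4: 48 , 48 , 48
The fourth differences are constant (48).
366 + 48 = 414;  1556 + 414 = 1970;  4895 + 1970 = 6865;  12728 + 6865 = 19593
414 + 48 = 462;  1970 + 462 = 2432;  6865 + 2432 = 9297;  19593 + 9297 = 28890
462 + 48 = 510;  2432 + 510 = 2942;  9297 + 2942 = 12239;  28890 + 12239 = 41129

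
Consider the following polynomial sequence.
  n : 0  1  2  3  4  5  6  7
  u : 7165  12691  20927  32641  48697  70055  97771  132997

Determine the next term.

5526 , 8236 , 11714 , 16056 , 21358 , 27716 , 35226
2710 , 3478 , 4342 , 5302 , 6358 , 7510
768 , 864 , 960 , 1056 , 1152
96 , 96 , 96 , 96
The fourth differences are constant (96).
1152 + 96 = 1248;  7510 + 1248 = 8758;  35226 + 8758 = 43984;  132997 + 43984 = 176981

176981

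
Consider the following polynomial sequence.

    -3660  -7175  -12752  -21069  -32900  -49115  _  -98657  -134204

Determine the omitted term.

-70680

Using the first 6 terms:
Δ: -3515, -5577, -8317, -11831, -16215
Δ²: -2062, -2740, -3514, -4384
Δ³: -678, -774, -870
Δ⁴: -96, -96
Constant fourth difference = -96.
Extend forward: -870 − 96 = -966;  -4384 − 966 = -5350;  -16215 − 5350 = -21565;  -49115 − 21565 = -70680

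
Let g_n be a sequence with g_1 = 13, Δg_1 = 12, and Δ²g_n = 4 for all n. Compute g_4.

61

Build the table forward from the leading diagonal:
Δ²: 4, 4, 4, 4
Δ: 12, 16, 20, 24
g: 13, 25, 41, 61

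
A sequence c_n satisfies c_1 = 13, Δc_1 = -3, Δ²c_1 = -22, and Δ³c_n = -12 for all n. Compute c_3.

Build the table forward from the leading diagonal:
Δ³: -12  -12  -12
Δ²: -22  -34  -46
Δ: -3  -25  -59
c: 13  10  -15

-15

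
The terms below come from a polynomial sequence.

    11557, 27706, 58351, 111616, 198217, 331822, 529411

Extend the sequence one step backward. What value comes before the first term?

4012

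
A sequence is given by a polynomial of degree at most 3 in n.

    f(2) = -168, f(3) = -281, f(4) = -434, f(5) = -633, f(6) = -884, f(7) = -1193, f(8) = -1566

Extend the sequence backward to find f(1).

-89

Δ: -113  -153  -199  -251  -309  -373
Δ²: -40  -46  -52  -58  -64
Δ³: -6  -6  -6  -6
The third differences are constant at -6.
Work back: -40 + 6 = -34;  -113 + 34 = -79;  -168 + 79 = -89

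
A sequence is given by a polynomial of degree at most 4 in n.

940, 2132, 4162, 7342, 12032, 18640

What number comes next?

1192 , 2030 , 3180 , 4690 , 6608
838 , 1150 , 1510 , 1918
312 , 360 , 408
48 , 48
Constant fourth difference = 48, so extend:
408 + 48 = 456;  1918 + 456 = 2374;  6608 + 2374 = 8982;  18640 + 8982 = 27622

27622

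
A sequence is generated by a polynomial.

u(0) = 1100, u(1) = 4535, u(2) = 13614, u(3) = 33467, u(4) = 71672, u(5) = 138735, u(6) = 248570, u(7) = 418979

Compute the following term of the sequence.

672132

3435, 9079, 19853, 38205, 67063, 109835, 170409
5644, 10774, 18352, 28858, 42772, 60574
5130, 7578, 10506, 13914, 17802
2448, 2928, 3408, 3888
480, 480, 480
Constant fifth difference = 480, so extend:
3888 + 480 = 4368;  17802 + 4368 = 22170;  60574 + 22170 = 82744;  170409 + 82744 = 253153;  418979 + 253153 = 672132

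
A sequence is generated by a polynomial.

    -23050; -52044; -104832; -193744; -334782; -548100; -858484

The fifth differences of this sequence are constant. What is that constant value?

Δ: -28994, -52788, -88912, -141038, -213318, -310384
Δ²: -23794, -36124, -52126, -72280, -97066
Δ³: -12330, -16002, -20154, -24786
Δ⁴: -3672, -4152, -4632
Δ⁵: -480, -480

-480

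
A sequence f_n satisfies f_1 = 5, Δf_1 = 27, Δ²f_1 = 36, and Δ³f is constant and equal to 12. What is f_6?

620

Build the table forward from the leading diagonal:
D3: 12, 12, 12, 12, 12, 12
D2: 36, 48, 60, 72, 84, 96
D1: 27, 63, 111, 171, 243, 327
f: 5, 32, 95, 206, 377, 620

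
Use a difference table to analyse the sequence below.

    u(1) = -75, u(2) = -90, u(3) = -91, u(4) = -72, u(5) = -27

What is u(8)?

D1: -15  -1  19  45
D2: 14  20  26
D3: 6  6
The third differences are constant (6).
26 + 6 = 32;  45 + 32 = 77;  -27 + 77 = 50
32 + 6 = 38;  77 + 38 = 115;  50 + 115 = 165
38 + 6 = 44;  115 + 44 = 159;  165 + 159 = 324

324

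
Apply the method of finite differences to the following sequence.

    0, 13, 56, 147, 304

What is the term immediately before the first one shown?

-1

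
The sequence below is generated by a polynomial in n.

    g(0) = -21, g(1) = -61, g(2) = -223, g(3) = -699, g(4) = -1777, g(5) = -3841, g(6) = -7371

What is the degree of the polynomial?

4

D1: -40, -162, -476, -1078, -2064, -3530
D2: -122, -314, -602, -986, -1466
D3: -192, -288, -384, -480
D4: -96, -96, -96
The fourth differences are constant, so the polynomial has degree 4.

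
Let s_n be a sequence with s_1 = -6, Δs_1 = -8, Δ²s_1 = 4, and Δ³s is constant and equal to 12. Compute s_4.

Build the table forward from the leading diagonal:
Third differences: 12  12  12  12
Second differences: 4  16  28  40
First differences: -8  -4  12  40
s: -6  -14  -18  -6

-6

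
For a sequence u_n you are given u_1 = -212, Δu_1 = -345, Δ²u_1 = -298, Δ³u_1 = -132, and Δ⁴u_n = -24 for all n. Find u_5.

-3932

Build the table forward from the leading diagonal:
D4: -24  -24  -24  -24  -24
D3: -132  -156  -180  -204  -228
D2: -298  -430  -586  -766  -970
D1: -345  -643  -1073  -1659  -2425
u: -212  -557  -1200  -2273  -3932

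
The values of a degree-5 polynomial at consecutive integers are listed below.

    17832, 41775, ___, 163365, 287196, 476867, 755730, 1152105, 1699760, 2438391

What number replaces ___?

Using the last 7 terms:
D1: 123831  189671  278863  396375  547655  738631
D2: 65840  89192  117512  151280  190976
D3: 23352  28320  33768  39696
D4: 4968  5448  5928
D5: 480  480
Constant fifth difference = 480.
Extend backward: 4968 − 480 = 4488;  23352 − 4488 = 18864;  65840 − 18864 = 46976;  123831 − 46976 = 76855;  163365 − 76855 = 86510

86510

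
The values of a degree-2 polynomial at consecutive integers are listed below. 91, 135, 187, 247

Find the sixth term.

D1: 44, 52, 60
D2: 8, 8
The second differences are constant (8).
60 + 8 = 68;  247 + 68 = 315
68 + 8 = 76;  315 + 76 = 391

391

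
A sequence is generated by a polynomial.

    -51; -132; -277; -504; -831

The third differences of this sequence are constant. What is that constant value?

-18

First differences: -81, -145, -227, -327
Second differences: -64, -82, -100
Third differences: -18, -18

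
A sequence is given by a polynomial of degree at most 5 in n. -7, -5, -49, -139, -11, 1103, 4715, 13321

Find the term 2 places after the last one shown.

61859

Δ: 2, -44, -90, 128, 1114, 3612, 8606
Δ²: -46, -46, 218, 986, 2498, 4994
Δ³: 0, 264, 768, 1512, 2496
Δ⁴: 264, 504, 744, 984
Δ⁵: 240, 240, 240
Constant fifth difference = 240, so extend:
984 + 240 = 1224;  2496 + 1224 = 3720;  4994 + 3720 = 8714;  8606 + 8714 = 17320;  13321 + 17320 = 30641
1224 + 240 = 1464;  3720 + 1464 = 5184;  8714 + 5184 = 13898;  17320 + 13898 = 31218;  30641 + 31218 = 61859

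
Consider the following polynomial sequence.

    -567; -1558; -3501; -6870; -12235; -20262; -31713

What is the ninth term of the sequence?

D1: -991  -1943  -3369  -5365  -8027  -11451
D2: -952  -1426  -1996  -2662  -3424
D3: -474  -570  -666  -762
D4: -96  -96  -96
Constant fourth difference = -96, so extend:
-762 − 96 = -858;  -3424 − 858 = -4282;  -11451 − 4282 = -15733;  -31713 − 15733 = -47446
-858 − 96 = -954;  -4282 − 954 = -5236;  -15733 − 5236 = -20969;  -47446 − 20969 = -68415

-68415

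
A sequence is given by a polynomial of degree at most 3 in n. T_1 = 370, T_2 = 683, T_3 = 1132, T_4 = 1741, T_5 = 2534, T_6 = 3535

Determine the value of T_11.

313, 449, 609, 793, 1001
136, 160, 184, 208
24, 24, 24
Third differences constant at 24.
208 + 24 = 232;  1001 + 232 = 1233;  3535 + 1233 = 4768
232 + 24 = 256;  1233 + 256 = 1489;  4768 + 1489 = 6257
256 + 24 = 280;  1489 + 280 = 1769;  6257 + 1769 = 8026
280 + 24 = 304;  1769 + 304 = 2073;  8026 + 2073 = 10099
304 + 24 = 328;  2073 + 328 = 2401;  10099 + 2401 = 12500

12500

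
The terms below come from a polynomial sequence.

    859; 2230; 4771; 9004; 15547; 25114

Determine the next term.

D1: 1371, 2541, 4233, 6543, 9567
D2: 1170, 1692, 2310, 3024
D3: 522, 618, 714
D4: 96, 96
Fourth differences constant at 96.
714 + 96 = 810;  3024 + 810 = 3834;  9567 + 3834 = 13401;  25114 + 13401 = 38515

38515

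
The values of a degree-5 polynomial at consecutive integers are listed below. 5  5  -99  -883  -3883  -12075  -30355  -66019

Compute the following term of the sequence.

First differences: 0, -104, -784, -3000, -8192, -18280, -35664
Second differences: -104, -680, -2216, -5192, -10088, -17384
Third differences: -576, -1536, -2976, -4896, -7296
Fourth differences: -960, -1440, -1920, -2400
Fifth differences: -480, -480, -480
The fifth differences are constant (-480).
-2400 − 480 = -2880;  -7296 − 2880 = -10176;  -17384 − 10176 = -27560;  -35664 − 27560 = -63224;  -66019 − 63224 = -129243

-129243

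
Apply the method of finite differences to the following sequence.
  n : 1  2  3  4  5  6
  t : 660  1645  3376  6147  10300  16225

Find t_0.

175

985  1731  2771  4153  5925
746  1040  1382  1772
294  342  390
48  48
The fourth differences are constant at 48.
Work back: 294 − 48 = 246;  746 − 246 = 500;  985 − 500 = 485;  660 − 485 = 175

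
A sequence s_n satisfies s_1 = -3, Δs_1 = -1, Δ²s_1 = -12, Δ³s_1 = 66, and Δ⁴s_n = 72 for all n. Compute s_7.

2211

Build the table forward from the leading diagonal:
Fourth differences: 72  72  72  72  72  72  72
Third differences: 66  138  210  282  354  426  498
Second differences: -12  54  192  402  684  1038  1464
First differences: -1  -13  41  233  635  1319  2357
s: -3  -4  -17  24  257  892  2211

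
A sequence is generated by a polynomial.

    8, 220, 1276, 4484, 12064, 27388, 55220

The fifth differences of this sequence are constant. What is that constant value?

240

D1: 212, 1056, 3208, 7580, 15324, 27832
D2: 844, 2152, 4372, 7744, 12508
D3: 1308, 2220, 3372, 4764
D4: 912, 1152, 1392
D5: 240, 240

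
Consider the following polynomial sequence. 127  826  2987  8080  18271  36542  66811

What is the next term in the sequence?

First differences: 699, 2161, 5093, 10191, 18271, 30269
Second differences: 1462, 2932, 5098, 8080, 11998
Third differences: 1470, 2166, 2982, 3918
Fourth differences: 696, 816, 936
Fifth differences: 120, 120
Constant fifth difference = 120, so extend:
936 + 120 = 1056;  3918 + 1056 = 4974;  11998 + 4974 = 16972;  30269 + 16972 = 47241;  66811 + 47241 = 114052

114052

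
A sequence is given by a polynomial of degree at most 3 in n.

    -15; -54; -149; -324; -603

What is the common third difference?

-24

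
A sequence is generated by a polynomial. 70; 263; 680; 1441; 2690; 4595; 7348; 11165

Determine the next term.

16286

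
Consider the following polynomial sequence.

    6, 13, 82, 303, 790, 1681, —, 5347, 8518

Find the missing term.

Using the first 6 terms:
7  69  221  487  891
62  152  266  404
90  114  138
24  24
Constant fourth difference = 24.
Extend forward: 138 + 24 = 162;  404 + 162 = 566;  891 + 566 = 1457;  1681 + 1457 = 3138

3138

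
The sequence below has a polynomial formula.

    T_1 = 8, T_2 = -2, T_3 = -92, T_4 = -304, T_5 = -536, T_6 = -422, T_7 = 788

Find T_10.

26774

D1: -10, -90, -212, -232, 114, 1210
D2: -80, -122, -20, 346, 1096
D3: -42, 102, 366, 750
D4: 144, 264, 384
D5: 120, 120
Constant fifth difference = 120, so extend:
384 + 120 = 504;  750 + 504 = 1254;  1096 + 1254 = 2350;  1210 + 2350 = 3560;  788 + 3560 = 4348
504 + 120 = 624;  1254 + 624 = 1878;  2350 + 1878 = 4228;  3560 + 4228 = 7788;  4348 + 7788 = 12136
624 + 120 = 744;  1878 + 744 = 2622;  4228 + 2622 = 6850;  7788 + 6850 = 14638;  12136 + 14638 = 26774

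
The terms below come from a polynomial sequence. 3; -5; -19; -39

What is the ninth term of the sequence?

D1: -8  -14  -20
D2: -6  -6
The second differences are constant (-6).
-20 − 6 = -26;  -39 − 26 = -65
-26 − 6 = -32;  -65 − 32 = -97
-32 − 6 = -38;  -97 − 38 = -135
-38 − 6 = -44;  -135 − 44 = -179
-44 − 6 = -50;  -179 − 50 = -229

-229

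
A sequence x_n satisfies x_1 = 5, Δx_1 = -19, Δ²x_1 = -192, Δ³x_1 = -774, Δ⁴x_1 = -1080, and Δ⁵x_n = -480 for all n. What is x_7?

Build the table forward from the leading diagonal:
D5: -480, -480, -480, -480, -480, -480, -480
D4: -1080, -1560, -2040, -2520, -3000, -3480, -3960
D3: -774, -1854, -3414, -5454, -7974, -10974, -14454
D2: -192, -966, -2820, -6234, -11688, -19662, -30636
D1: -19, -211, -1177, -3997, -10231, -21919, -41581
x: 5, -14, -225, -1402, -5399, -15630, -37549

-37549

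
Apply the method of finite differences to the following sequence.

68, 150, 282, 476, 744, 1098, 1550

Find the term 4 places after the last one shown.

4578

82, 132, 194, 268, 354, 452
50, 62, 74, 86, 98
12, 12, 12, 12
Constant third difference = 12, so extend:
98 + 12 = 110;  452 + 110 = 562;  1550 + 562 = 2112
110 + 12 = 122;  562 + 122 = 684;  2112 + 684 = 2796
122 + 12 = 134;  684 + 134 = 818;  2796 + 818 = 3614
134 + 12 = 146;  818 + 146 = 964;  3614 + 964 = 4578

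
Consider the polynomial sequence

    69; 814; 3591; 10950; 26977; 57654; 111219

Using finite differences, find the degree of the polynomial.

Δ: 745, 2777, 7359, 16027, 30677, 53565
Δ²: 2032, 4582, 8668, 14650, 22888
Δ³: 2550, 4086, 5982, 8238
Δ⁴: 1536, 1896, 2256
Δ⁵: 360, 360
The fifth differences are constant, so the polynomial has degree 5.

5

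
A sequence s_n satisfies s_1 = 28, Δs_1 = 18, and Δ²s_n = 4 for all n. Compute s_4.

Build the table forward from the leading diagonal:
D2: 4  4  4  4
D1: 18  22  26  30
s: 28  46  68  94

94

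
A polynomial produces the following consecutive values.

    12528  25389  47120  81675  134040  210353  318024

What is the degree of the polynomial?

5

12861, 21731, 34555, 52365, 76313, 107671
8870, 12824, 17810, 23948, 31358
3954, 4986, 6138, 7410
1032, 1152, 1272
120, 120
The fifth differences are constant, so the polynomial has degree 5.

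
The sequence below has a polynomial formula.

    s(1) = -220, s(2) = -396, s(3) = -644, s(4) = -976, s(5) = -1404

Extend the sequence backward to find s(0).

-104

-176  -248  -332  -428
-72  -84  -96
-12  -12
The third differences are constant at -12.
Work back: -72 + 12 = -60;  -176 + 60 = -116;  -220 + 116 = -104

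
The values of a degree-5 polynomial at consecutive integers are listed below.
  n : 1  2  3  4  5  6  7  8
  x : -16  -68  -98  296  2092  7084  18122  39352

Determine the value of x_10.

136892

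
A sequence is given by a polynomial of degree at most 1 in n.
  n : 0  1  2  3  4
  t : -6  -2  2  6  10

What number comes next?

14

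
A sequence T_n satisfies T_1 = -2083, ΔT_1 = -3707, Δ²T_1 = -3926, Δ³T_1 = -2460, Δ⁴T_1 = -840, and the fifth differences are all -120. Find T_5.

-51147

Build the table forward from the leading diagonal:
Fifth differences: -120, -120, -120, -120, -120
Fourth differences: -840, -960, -1080, -1200, -1320
Third differences: -2460, -3300, -4260, -5340, -6540
Second differences: -3926, -6386, -9686, -13946, -19286
First differences: -3707, -7633, -14019, -23705, -37651
T: -2083, -5790, -13423, -27442, -51147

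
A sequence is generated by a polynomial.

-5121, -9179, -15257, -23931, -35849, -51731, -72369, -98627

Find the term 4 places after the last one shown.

-4058  -6078  -8674  -11918  -15882  -20638  -26258
-2020  -2596  -3244  -3964  -4756  -5620
-576  -648  -720  -792  -864
-72  -72  -72  -72
Constant fourth difference = -72, so extend:
-864 − 72 = -936;  -5620 − 936 = -6556;  -26258 − 6556 = -32814;  -98627 − 32814 = -131441
-936 − 72 = -1008;  -6556 − 1008 = -7564;  -32814 − 7564 = -40378;  -131441 − 40378 = -171819
-1008 − 72 = -1080;  -7564 − 1080 = -8644;  -40378 − 8644 = -49022;  -171819 − 49022 = -220841
-1080 − 72 = -1152;  -8644 − 1152 = -9796;  -49022 − 9796 = -58818;  -220841 − 58818 = -279659

-279659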